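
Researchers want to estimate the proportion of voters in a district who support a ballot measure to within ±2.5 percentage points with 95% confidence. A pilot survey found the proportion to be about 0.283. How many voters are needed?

For a proportion with margin E = 0.025 at 95% confidence, z = 1.960.
n = p̂(1−p̂)(z/E)² = 0.283 × 0.717 × (1.960/0.025)² = 1247.20
Round up: n = 1248.

n = 1248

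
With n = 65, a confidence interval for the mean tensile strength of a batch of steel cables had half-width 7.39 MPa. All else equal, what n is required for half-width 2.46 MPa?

587

Margin of error scales as 1/√n, so n₂ = n₁·(E₁/E₂)².
n₂ = 65 × (7.39/2.46)² = 65 × 9.024 = 586.56
Round up: n₂ = 587.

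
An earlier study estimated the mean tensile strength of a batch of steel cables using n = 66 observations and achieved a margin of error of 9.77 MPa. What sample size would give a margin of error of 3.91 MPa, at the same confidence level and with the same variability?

n = 413

Margin of error scales as 1/√n, so n₂ = n₁·(E₁/E₂)².
n₂ = 66 × (9.77/3.91)² = 66 × 6.244 = 412.10
Round up: n₂ = 413.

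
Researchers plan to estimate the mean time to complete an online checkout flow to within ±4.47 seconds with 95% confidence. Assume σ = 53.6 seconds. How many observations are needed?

n = 553

For a mean, the margin of error is E = z·σ/√n, so n = (zσ/E)².
At 95% confidence, z = 1.960.
n = (1.960 × 53.6 / 4.47)² = 552.37
Round up: n = 553.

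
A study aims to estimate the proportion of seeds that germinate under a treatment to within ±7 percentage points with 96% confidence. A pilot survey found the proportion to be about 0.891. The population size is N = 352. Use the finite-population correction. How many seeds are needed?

For a proportion with margin E = 0.07 at 96% confidence, z = 2.054.
n = p̂(1−p̂)(z/E)² = 0.891 × 0.109 × (2.054/0.07)² = 83.62 — call this n₀.
Finite-population correction with N = 352: n = n₀ / (1 + (n₀−1)/N) = 83.62 / 1.235 = 67.71
Round up: n = 68.

n = 68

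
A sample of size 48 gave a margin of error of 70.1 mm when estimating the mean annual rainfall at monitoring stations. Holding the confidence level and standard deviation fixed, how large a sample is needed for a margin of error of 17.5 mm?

Margin of error scales as 1/√n, so n₂ = n₁·(E₁/E₂)².
n₂ = 48 × (70.1/17.5)² = 48 × 16.05 = 770.40
Round up: n₂ = 771.

771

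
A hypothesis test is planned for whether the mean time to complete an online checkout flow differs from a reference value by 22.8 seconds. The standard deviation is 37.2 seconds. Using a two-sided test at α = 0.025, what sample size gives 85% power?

29

For a one-sample z-test, n = ((z_{α/2} + z_β)·σ/δ)².
z_{α/2} = 2.241 (two-sided α = 0.025); z_β = 1.036 (power 85% → β = 0.15).
n = (3.277 × 37.2 / 22.8)² = 28.59
Round up: n = 29.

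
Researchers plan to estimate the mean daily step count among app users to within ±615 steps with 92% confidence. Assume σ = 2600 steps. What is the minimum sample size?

55

For a mean, the margin of error is E = z·σ/√n, so n = (zσ/E)².
At 92% confidence, z = 1.751.
n = (1.751 × 2600 / 615)² = 54.80
Round up: n = 55.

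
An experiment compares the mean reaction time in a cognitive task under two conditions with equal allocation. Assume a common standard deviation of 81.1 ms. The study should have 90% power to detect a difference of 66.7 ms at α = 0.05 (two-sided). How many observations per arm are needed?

32 per group

For two equal groups, n per group = 2·((z_{α/2} + z_β)·σ/δ)².
z_{α/2} = 1.960; z_β = 1.282 (power 90%).
n = 2 × (3.242 × 81.1 / 66.7)² = 2 × 15.54 = 31.08
Round up: n = 32 per group.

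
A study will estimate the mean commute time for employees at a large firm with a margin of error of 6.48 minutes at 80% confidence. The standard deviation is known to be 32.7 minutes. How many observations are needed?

For a mean, the margin of error is E = z·σ/√n, so n = (zσ/E)².
At 80% confidence, z = 1.282.
n = (1.282 × 32.7 / 6.48)² = 41.85
Round up: n = 42.

42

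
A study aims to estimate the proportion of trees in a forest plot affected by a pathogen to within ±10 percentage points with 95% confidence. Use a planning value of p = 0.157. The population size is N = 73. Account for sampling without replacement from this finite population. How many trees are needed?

For a proportion with margin E = 0.1 at 95% confidence, z = 1.960.
n = p̂(1−p̂)(z/E)² = 0.157 × 0.843 × (1.960/0.1)² = 50.84 — call this n₀.
Finite-population correction with N = 73: n = n₀ / (1 + (n₀−1)/N) = 50.84 / 1.683 = 30.21
Round up: n = 31.

31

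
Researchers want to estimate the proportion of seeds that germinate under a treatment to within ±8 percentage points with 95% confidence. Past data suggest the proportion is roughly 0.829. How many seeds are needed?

n = 86

For a proportion with margin E = 0.08 at 95% confidence, z = 1.960.
n = p̂(1−p̂)(z/E)² = 0.829 × 0.171 × (1.960/0.08)² = 85.09
Round up: n = 86.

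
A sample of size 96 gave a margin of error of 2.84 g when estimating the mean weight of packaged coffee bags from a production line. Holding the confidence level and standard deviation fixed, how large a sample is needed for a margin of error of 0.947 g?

n = 864

Margin of error scales as 1/√n, so n₂ = n₁·(E₁/E₂)².
n₂ = 96 × (2.84/0.947)² = 96 × 8.994 = 863.42
Round up: n₂ = 864.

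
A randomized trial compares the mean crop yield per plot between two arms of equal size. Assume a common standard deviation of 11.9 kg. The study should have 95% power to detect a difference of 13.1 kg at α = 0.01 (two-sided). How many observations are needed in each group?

30 per group

For two equal groups, n per group = 2·((z_{α/2} + z_β)·σ/δ)².
z_{α/2} = 2.576; z_β = 1.645 (power 95%).
n = 2 × (4.221 × 11.9 / 13.1)² = 2 × 14.70 = 29.40
Round up: n = 30 per group.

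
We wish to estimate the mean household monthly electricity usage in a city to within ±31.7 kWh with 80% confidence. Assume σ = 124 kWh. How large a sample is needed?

26

For a mean, the margin of error is E = z·σ/√n, so n = (zσ/E)².
At 80% confidence, z = 1.282.
n = (1.282 × 124 / 31.7)² = 25.15
Round up: n = 26.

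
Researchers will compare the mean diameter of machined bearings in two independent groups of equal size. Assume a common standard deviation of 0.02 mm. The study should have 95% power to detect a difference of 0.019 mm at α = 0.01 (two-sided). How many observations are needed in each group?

For two equal groups, n per group = 2·((z_{α/2} + z_β)·σ/δ)².
z_{α/2} = 2.576; z_β = 1.645 (power 95%).
n = 2 × (4.221 × 0.02 / 0.019)² = 2 × 19.74 = 39.48
Round up: n = 40 per group.

40 per group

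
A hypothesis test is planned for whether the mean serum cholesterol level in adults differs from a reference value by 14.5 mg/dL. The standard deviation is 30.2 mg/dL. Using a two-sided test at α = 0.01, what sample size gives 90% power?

65

For a one-sample z-test, n = ((z_{α/2} + z_β)·σ/δ)².
z_{α/2} = 2.576 (two-sided α = 0.01); z_β = 1.282 (power 90% → β = 0.1).
n = (3.858 × 30.2 / 14.5)² = 64.57
Round up: n = 65.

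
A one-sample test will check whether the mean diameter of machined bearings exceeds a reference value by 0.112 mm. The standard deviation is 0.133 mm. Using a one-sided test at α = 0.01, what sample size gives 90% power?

For a one-sample z-test, n = ((z_α + z_β)·σ/δ)².
z_α = 2.326 (one-sided α = 0.01); z_β = 1.282 (power 90% → β = 0.1).
n = (3.608 × 0.133 / 0.112)² = 18.36
Round up: n = 19.

19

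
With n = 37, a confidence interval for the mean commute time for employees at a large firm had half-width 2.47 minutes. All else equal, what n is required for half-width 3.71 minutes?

Margin of error scales as 1/√n, so n₂ = n₁·(E₁/E₂)².
n₂ = 37 × (2.47/3.71)² = 37 × 0.4432 = 16.40
Round up: n₂ = 17.

17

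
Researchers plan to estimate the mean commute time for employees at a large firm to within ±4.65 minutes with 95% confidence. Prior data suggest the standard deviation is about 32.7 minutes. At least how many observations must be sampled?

For a mean, the margin of error is E = z·σ/√n, so n = (zσ/E)².
At 95% confidence, z = 1.960.
n = (1.960 × 32.7 / 4.65)² = 189.98
Round up: n = 190.

190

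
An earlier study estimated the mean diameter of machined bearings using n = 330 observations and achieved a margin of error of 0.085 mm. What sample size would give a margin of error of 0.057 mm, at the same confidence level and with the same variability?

n = 734

Margin of error scales as 1/√n, so n₂ = n₁·(E₁/E₂)².
n₂ = 330 × (0.085/0.057)² = 330 × 2.224 = 733.92
Round up: n₂ = 734.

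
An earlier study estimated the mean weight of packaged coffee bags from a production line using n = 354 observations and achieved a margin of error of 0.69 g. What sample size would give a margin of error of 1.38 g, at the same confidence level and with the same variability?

Margin of error scales as 1/√n, so n₂ = n₁·(E₁/E₂)².
n₂ = 354 × (0.69/1.38)² = 354 × 0.25 = 88.50
Round up: n₂ = 89.

89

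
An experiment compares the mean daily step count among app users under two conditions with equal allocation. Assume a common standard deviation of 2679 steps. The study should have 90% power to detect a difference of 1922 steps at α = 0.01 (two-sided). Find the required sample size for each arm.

58 per group

For two equal groups, n per group = 2·((z_{α/2} + z_β)·σ/δ)².
z_{α/2} = 2.576; z_β = 1.282 (power 90%).
n = 2 × (3.858 × 2679 / 1922)² = 2 × 28.92 = 57.84
Round up: n = 58 per group.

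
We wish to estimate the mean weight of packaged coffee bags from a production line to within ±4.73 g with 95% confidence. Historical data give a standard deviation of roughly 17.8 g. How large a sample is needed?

For a mean, the margin of error is E = z·σ/√n, so n = (zσ/E)².
At 95% confidence, z = 1.960.
n = (1.960 × 17.8 / 4.73)² = 54.40
Round up: n = 55.

55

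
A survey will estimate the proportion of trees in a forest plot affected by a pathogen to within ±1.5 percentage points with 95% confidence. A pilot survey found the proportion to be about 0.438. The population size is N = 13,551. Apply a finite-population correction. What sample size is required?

For a proportion with margin E = 0.015 at 95% confidence, z = 1.960.
n = p̂(1−p̂)(z/E)² = 0.438 × 0.562 × (1.960/0.015)² = 4202.81 — call this n₀.
Finite-population correction with N = 13,551: n = n₀ / (1 + (n₀−1)/N) = 4202.81 / 1.31 = 3208.25
Round up: n = 3209.

n = 3209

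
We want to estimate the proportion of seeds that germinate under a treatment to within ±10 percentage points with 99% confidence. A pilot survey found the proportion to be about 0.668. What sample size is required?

For a proportion with margin E = 0.1 at 99% confidence, z = 2.576.
n = p̂(1−p̂)(z/E)² = 0.668 × 0.332 × (2.576/0.1)² = 147.17
Round up: n = 148.

148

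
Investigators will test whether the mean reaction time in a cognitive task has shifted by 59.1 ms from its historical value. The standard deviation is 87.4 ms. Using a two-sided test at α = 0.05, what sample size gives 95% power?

For a one-sample z-test, n = ((z_{α/2} + z_β)·σ/δ)².
z_{α/2} = 1.960 (two-sided α = 0.05); z_β = 1.645 (power 95% → β = 0.05).
n = (3.605 × 87.4 / 59.1)² = 28.42
Round up: n = 29.

29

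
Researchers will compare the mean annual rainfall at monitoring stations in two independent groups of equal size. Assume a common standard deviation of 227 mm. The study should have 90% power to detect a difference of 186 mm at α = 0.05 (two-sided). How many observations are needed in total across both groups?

64 total

For two equal groups, n per group = 2·((z_{α/2} + z_β)·σ/δ)².
z_{α/2} = 1.960; z_β = 1.282 (power 90%).
n = 2 × (3.242 × 227 / 186)² = 2 × 15.65 = 31.30
Round up: n = 32 per group.
Total across both groups: 2 × 32 = 64.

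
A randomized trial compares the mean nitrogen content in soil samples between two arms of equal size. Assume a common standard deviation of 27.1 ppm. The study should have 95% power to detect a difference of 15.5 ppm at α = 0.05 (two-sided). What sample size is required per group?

For two equal groups, n per group = 2·((z_{α/2} + z_β)·σ/δ)².
z_{α/2} = 1.960; z_β = 1.645 (power 95%).
n = 2 × (3.605 × 27.1 / 15.5)² = 2 × 39.73 = 79.46
Round up: n = 80 per group.

80 per group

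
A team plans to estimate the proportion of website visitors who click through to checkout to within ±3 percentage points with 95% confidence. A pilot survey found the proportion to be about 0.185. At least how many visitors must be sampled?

644

For a proportion with margin E = 0.03 at 95% confidence, z = 1.960.
n = p̂(1−p̂)(z/E)² = 0.185 × 0.815 × (1.960/0.03)² = 643.57
Round up: n = 644.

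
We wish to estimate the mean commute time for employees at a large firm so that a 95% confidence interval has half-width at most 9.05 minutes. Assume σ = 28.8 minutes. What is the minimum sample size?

39

For a mean, the margin of error is E = z·σ/√n, so n = (zσ/E)².
At 95% confidence, z = 1.960.
n = (1.960 × 28.8 / 9.05)² = 38.90
Round up: n = 39.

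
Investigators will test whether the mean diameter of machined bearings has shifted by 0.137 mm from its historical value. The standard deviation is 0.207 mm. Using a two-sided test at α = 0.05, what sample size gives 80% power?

18

For a one-sample z-test, n = ((z_{α/2} + z_β)·σ/δ)².
z_{α/2} = 1.960 (two-sided α = 0.05); z_β = 0.842 (power 80% → β = 0.2).
n = (2.802 × 0.207 / 0.137)² = 17.92
Round up: n = 18.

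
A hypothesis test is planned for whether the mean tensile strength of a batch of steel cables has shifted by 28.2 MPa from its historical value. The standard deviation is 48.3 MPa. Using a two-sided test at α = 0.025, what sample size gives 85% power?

n = 32

For a one-sample z-test, n = ((z_{α/2} + z_β)·σ/δ)².
z_{α/2} = 2.241 (two-sided α = 0.025); z_β = 1.036 (power 85% → β = 0.15).
n = (3.277 × 48.3 / 28.2)² = 31.50
Round up: n = 32.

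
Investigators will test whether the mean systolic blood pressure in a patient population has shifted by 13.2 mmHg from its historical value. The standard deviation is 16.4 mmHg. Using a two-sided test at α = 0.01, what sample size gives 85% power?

n = 21

For a one-sample z-test, n = ((z_{α/2} + z_β)·σ/δ)².
z_{α/2} = 2.576 (two-sided α = 0.01); z_β = 1.036 (power 85% → β = 0.15).
n = (3.612 × 16.4 / 13.2)² = 20.14
Round up: n = 21.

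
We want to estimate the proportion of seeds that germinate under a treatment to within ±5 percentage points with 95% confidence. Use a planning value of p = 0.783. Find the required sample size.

For a proportion with margin E = 0.05 at 95% confidence, z = 1.960.
n = p̂(1−p̂)(z/E)² = 0.783 × 0.217 × (1.960/0.05)² = 261.09
Round up: n = 262.

262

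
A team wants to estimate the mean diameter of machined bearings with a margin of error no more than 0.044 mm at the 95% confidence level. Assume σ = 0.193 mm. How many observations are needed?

For a mean, the margin of error is E = z·σ/√n, so n = (zσ/E)².
At 95% confidence, z = 1.960.
n = (1.960 × 0.193 / 0.044)² = 73.91
Round up: n = 74.

74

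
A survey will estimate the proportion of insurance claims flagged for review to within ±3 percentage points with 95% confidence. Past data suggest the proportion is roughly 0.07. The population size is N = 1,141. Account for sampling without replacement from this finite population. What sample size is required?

For a proportion with margin E = 0.03 at 95% confidence, z = 1.960.
n = p̂(1−p̂)(z/E)² = 0.07 × 0.93 × (1.960/0.03)² = 277.88 — call this n₀.
Finite-population correction with N = 1,141: n = n₀ / (1 + (n₀−1)/N) = 277.88 / 1.243 = 223.56
Round up: n = 224.

224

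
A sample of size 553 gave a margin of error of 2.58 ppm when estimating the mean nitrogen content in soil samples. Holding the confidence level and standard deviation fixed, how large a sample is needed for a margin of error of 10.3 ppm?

Margin of error scales as 1/√n, so n₂ = n₁·(E₁/E₂)².
n₂ = 553 × (2.58/10.3)² = 553 × 0.06274 = 34.70
Round up: n₂ = 35.

n = 35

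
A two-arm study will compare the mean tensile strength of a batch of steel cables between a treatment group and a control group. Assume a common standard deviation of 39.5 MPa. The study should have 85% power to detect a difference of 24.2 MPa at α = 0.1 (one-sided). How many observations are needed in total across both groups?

For two equal groups, n per group = 2·((z_α + z_β)·σ/δ)².
z_α = 1.282; z_β = 1.036 (power 85%).
n = 2 × (2.318 × 39.5 / 24.2)² = 2 × 14.31 = 28.62
Round up: n = 29 per group.
Total across both groups: 2 × 29 = 58.

58 total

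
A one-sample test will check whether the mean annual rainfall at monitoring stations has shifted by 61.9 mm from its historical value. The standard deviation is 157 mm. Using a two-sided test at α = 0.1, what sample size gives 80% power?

40

For a one-sample z-test, n = ((z_{α/2} + z_β)·σ/δ)².
z_{α/2} = 1.645 (two-sided α = 0.1); z_β = 0.842 (power 80% → β = 0.2).
n = (2.487 × 157 / 61.9)² = 39.79
Round up: n = 40.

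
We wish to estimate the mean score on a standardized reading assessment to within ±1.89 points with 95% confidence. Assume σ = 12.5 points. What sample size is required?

169

For a mean, the margin of error is E = z·σ/√n, so n = (zσ/E)².
At 95% confidence, z = 1.960.
n = (1.960 × 12.5 / 1.89)² = 168.04
Round up: n = 169.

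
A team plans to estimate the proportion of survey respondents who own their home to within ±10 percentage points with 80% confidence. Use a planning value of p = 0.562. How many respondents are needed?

For a proportion with margin E = 0.1 at 80% confidence, z = 1.282.
n = p̂(1−p̂)(z/E)² = 0.562 × 0.438 × (1.282/0.1)² = 40.46
Round up: n = 41.

41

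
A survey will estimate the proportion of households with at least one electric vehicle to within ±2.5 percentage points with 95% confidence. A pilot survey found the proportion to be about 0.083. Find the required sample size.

n = 468

For a proportion with margin E = 0.025 at 95% confidence, z = 1.960.
n = p̂(1−p̂)(z/E)² = 0.083 × 0.917 × (1.960/0.025)² = 467.82
Round up: n = 468.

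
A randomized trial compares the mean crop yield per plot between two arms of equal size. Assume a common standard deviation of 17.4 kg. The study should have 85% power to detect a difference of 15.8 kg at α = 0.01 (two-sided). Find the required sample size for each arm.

For two equal groups, n per group = 2·((z_{α/2} + z_β)·σ/δ)².
z_{α/2} = 2.576; z_β = 1.036 (power 85%).
n = 2 × (3.612 × 17.4 / 15.8)² = 2 × 15.82 = 31.64
Round up: n = 32 per group.

32 per group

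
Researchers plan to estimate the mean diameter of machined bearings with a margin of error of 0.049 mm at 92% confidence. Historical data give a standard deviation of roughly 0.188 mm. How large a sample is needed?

46

For a mean, the margin of error is E = z·σ/√n, so n = (zσ/E)².
At 92% confidence, z = 1.751.
n = (1.751 × 0.188 / 0.049)² = 45.13
Round up: n = 46.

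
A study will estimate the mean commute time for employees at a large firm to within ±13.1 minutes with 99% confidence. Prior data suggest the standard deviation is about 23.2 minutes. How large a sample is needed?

For a mean, the margin of error is E = z·σ/√n, so n = (zσ/E)².
At 99% confidence, z = 2.576.
n = (2.576 × 23.2 / 13.1)² = 20.81
Round up: n = 21.

n = 21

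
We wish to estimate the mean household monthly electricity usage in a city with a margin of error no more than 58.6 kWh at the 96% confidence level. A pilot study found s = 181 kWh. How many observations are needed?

41

For a mean, the margin of error is E = z·σ/√n, so n = (zσ/E)².
At 96% confidence, z = 2.054.
n = (2.054 × 181 / 58.6)² = 40.25
Round up: n = 41.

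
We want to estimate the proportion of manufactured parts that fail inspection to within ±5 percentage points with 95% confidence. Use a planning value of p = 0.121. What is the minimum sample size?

164

For a proportion with margin E = 0.05 at 95% confidence, z = 1.960.
n = p̂(1−p̂)(z/E)² = 0.121 × 0.879 × (1.960/0.05)² = 163.44
Round up: n = 164.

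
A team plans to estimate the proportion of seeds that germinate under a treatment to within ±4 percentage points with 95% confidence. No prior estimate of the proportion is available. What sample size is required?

For a proportion with margin E = 0.04 at 95% confidence, z = 1.960.
With no prior estimate, use p = 0.5, which maximizes p(1−p) at 0.25.
n = 0.25 × (z/E)² = 0.25 × (1.960/0.04)² = 600.25
Round up: n = 601.

601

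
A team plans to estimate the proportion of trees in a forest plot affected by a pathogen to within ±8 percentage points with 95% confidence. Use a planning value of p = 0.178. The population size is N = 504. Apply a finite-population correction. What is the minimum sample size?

For a proportion with margin E = 0.08 at 95% confidence, z = 1.960.
n = p̂(1−p̂)(z/E)² = 0.178 × 0.822 × (1.960/0.08)² = 87.83 — call this n₀.
Finite-population correction with N = 504: n = n₀ / (1 + (n₀−1)/N) = 87.83 / 1.172 = 74.94
Round up: n = 75.

75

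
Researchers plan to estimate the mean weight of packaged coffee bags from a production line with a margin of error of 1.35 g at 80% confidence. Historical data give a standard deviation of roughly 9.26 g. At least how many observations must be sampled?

For a mean, the margin of error is E = z·σ/√n, so n = (zσ/E)².
At 80% confidence, z = 1.282.
n = (1.282 × 9.26 / 1.35)² = 77.33
Round up: n = 78.

78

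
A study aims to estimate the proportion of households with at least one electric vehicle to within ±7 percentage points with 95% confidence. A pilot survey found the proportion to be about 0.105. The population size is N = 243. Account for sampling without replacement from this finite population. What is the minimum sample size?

57

For a proportion with margin E = 0.07 at 95% confidence, z = 1.960.
n = p̂(1−p̂)(z/E)² = 0.105 × 0.895 × (1.960/0.07)² = 73.68 — call this n₀.
Finite-population correction with N = 243: n = n₀ / (1 + (n₀−1)/N) = 73.68 / 1.299 = 56.72
Round up: n = 57.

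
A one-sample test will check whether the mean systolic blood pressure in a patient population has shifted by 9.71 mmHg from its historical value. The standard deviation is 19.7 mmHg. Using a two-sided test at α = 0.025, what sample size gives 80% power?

40

For a one-sample z-test, n = ((z_{α/2} + z_β)·σ/δ)².
z_{α/2} = 2.241 (two-sided α = 0.025); z_β = 0.842 (power 80% → β = 0.2).
n = (3.083 × 19.7 / 9.71)² = 39.12
Round up: n = 40.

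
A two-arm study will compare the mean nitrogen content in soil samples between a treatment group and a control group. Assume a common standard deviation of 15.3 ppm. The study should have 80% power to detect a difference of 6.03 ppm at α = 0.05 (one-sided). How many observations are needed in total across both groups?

160 total

For two equal groups, n per group = 2·((z_α + z_β)·σ/δ)².
z_α = 1.645; z_β = 0.842 (power 80%).
n = 2 × (2.487 × 15.3 / 6.03)² = 2 × 39.82 = 79.64
Round up: n = 80 per group.
Total across both groups: 2 × 80 = 160.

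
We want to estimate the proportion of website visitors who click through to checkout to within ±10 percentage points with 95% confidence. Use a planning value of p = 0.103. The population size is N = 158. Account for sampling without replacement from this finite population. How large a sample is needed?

For a proportion with margin E = 0.1 at 95% confidence, z = 1.960.
n = p̂(1−p̂)(z/E)² = 0.103 × 0.897 × (1.960/0.1)² = 35.49 — call this n₀.
Finite-population correction with N = 158: n = n₀ / (1 + (n₀−1)/N) = 35.49 / 1.218 = 29.14
Round up: n = 30.

n = 30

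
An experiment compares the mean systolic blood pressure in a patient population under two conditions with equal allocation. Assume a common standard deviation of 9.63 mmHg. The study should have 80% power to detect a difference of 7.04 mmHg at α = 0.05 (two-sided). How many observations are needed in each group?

30 per group

For two equal groups, n per group = 2·((z_{α/2} + z_β)·σ/δ)².
z_{α/2} = 1.960; z_β = 0.842 (power 80%).
n = 2 × (2.802 × 9.63 / 7.04)² = 2 × 14.69 = 29.38
Round up: n = 30 per group.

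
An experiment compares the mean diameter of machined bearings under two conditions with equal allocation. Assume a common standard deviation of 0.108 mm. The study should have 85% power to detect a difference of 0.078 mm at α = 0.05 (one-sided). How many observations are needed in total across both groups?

56 total

For two equal groups, n per group = 2·((z_α + z_β)·σ/δ)².
z_α = 1.645; z_β = 1.036 (power 85%).
n = 2 × (2.681 × 0.108 / 0.078)² = 2 × 13.78 = 27.56
Round up: n = 28 per group.
Total across both groups: 2 × 28 = 56.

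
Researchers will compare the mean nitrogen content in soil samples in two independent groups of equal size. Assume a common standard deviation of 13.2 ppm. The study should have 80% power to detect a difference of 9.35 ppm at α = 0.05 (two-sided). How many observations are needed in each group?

32 per group

For two equal groups, n per group = 2·((z_{α/2} + z_β)·σ/δ)².
z_{α/2} = 1.960; z_β = 0.842 (power 80%).
n = 2 × (2.802 × 13.2 / 9.35)² = 2 × 15.65 = 31.30
Round up: n = 32 per group.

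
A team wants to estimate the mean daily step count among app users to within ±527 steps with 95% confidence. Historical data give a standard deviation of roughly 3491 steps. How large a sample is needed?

For a mean, the margin of error is E = z·σ/√n, so n = (zσ/E)².
At 95% confidence, z = 1.960.
n = (1.960 × 3491 / 527)² = 168.57
Round up: n = 169.

n = 169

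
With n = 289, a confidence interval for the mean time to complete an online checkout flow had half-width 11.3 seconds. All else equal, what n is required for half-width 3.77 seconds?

n = 2597

Margin of error scales as 1/√n, so n₂ = n₁·(E₁/E₂)².
n₂ = 289 × (11.3/3.77)² = 289 × 8.984 = 2596.38
Round up: n₂ = 2597.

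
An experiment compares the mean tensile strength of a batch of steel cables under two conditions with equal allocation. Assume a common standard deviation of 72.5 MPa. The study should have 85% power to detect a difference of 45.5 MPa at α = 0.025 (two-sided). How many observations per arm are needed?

55 per group

For two equal groups, n per group = 2·((z_{α/2} + z_β)·σ/δ)².
z_{α/2} = 2.241; z_β = 1.036 (power 85%).
n = 2 × (3.277 × 72.5 / 45.5)² = 2 × 27.27 = 54.54
Round up: n = 55 per group.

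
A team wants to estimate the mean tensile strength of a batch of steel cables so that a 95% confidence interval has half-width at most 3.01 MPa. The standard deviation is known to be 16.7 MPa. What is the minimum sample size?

For a mean, the margin of error is E = z·σ/√n, so n = (zσ/E)².
At 95% confidence, z = 1.960.
n = (1.960 × 16.7 / 3.01)² = 118.25
Round up: n = 119.

119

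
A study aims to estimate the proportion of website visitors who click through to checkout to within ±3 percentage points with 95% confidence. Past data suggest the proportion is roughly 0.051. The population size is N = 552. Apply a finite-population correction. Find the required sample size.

For a proportion with margin E = 0.03 at 95% confidence, z = 1.960.
n = p̂(1−p̂)(z/E)² = 0.051 × 0.949 × (1.960/0.03)² = 206.59 — call this n₀.
Finite-population correction with N = 552: n = n₀ / (1 + (n₀−1)/N) = 206.59 / 1.372 = 150.58
Round up: n = 151.

n = 151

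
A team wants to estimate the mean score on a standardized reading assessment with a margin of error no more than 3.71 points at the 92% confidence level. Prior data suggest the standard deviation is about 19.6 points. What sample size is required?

For a mean, the margin of error is E = z·σ/√n, so n = (zσ/E)².
At 92% confidence, z = 1.751.
n = (1.751 × 19.6 / 3.71)² = 85.57
Round up: n = 86.

86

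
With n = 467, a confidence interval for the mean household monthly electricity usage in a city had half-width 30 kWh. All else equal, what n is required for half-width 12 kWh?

Margin of error scales as 1/√n, so n₂ = n₁·(E₁/E₂)².
n₂ = 467 × (30/12)² = 467 × 6.25 = 2918.75
Round up: n₂ = 2919.

2919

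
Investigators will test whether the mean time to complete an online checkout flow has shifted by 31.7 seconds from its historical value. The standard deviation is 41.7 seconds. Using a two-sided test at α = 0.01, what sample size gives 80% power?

21

For a one-sample z-test, n = ((z_{α/2} + z_β)·σ/δ)².
z_{α/2} = 2.576 (two-sided α = 0.01); z_β = 0.842 (power 80% → β = 0.2).
n = (3.418 × 41.7 / 31.7)² = 20.22
Round up: n = 21.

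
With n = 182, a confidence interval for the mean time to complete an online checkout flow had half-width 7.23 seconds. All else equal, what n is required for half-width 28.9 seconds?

Margin of error scales as 1/√n, so n₂ = n₁·(E₁/E₂)².
n₂ = 182 × (7.23/28.9)² = 182 × 0.06259 = 11.39
Round up: n₂ = 12.

n = 12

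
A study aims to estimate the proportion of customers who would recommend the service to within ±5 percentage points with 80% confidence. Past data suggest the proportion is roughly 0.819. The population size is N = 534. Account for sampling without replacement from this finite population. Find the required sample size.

83

For a proportion with margin E = 0.05 at 80% confidence, z = 1.282.
n = p̂(1−p̂)(z/E)² = 0.819 × 0.181 × (1.282/0.05)² = 97.45 — call this n₀.
Finite-population correction with N = 534: n = n₀ / (1 + (n₀−1)/N) = 97.45 / 1.181 = 82.51
Round up: n = 83.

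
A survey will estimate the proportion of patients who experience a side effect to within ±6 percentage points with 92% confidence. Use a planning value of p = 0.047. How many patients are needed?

39

For a proportion with margin E = 0.06 at 92% confidence, z = 1.751.
n = p̂(1−p̂)(z/E)² = 0.047 × 0.953 × (1.751/0.06)² = 38.15
Round up: n = 39.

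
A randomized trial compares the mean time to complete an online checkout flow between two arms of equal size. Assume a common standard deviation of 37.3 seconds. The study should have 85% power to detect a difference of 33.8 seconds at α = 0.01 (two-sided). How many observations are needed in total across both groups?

64 total

For two equal groups, n per group = 2·((z_{α/2} + z_β)·σ/δ)².
z_{α/2} = 2.576; z_β = 1.036 (power 85%).
n = 2 × (3.612 × 37.3 / 33.8)² = 2 × 15.89 = 31.78
Round up: n = 32 per group.
Total across both groups: 2 × 32 = 64.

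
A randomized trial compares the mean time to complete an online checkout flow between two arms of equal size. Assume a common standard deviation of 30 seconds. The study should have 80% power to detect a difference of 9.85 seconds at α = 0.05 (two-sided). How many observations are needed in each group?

146 per group

For two equal groups, n per group = 2·((z_{α/2} + z_β)·σ/δ)².
z_{α/2} = 1.960; z_β = 0.842 (power 80%).
n = 2 × (2.802 × 30 / 9.85)² = 2 × 72.83 = 145.66
Round up: n = 146 per group.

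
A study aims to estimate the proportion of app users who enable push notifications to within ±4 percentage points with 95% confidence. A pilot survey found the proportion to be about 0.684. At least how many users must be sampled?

519

For a proportion with margin E = 0.04 at 95% confidence, z = 1.960.
n = p̂(1−p̂)(z/E)² = 0.684 × 0.316 × (1.960/0.04)² = 518.96
Round up: n = 519.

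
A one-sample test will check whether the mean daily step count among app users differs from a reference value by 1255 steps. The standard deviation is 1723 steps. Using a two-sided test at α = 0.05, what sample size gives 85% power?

17

For a one-sample z-test, n = ((z_{α/2} + z_β)·σ/δ)².
z_{α/2} = 1.960 (two-sided α = 0.05); z_β = 1.036 (power 85% → β = 0.15).
n = (2.996 × 1723 / 1255)² = 16.92
Round up: n = 17.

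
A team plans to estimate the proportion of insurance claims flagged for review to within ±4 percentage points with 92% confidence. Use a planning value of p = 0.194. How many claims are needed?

300

For a proportion with margin E = 0.04 at 92% confidence, z = 1.751.
n = p̂(1−p̂)(z/E)² = 0.194 × 0.806 × (1.751/0.04)² = 299.63
Round up: n = 300.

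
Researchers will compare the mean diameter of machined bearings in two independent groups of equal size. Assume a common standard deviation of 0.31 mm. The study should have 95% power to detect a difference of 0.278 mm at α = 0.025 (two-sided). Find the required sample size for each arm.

For two equal groups, n per group = 2·((z_{α/2} + z_β)·σ/δ)².
z_{α/2} = 2.241; z_β = 1.645 (power 95%).
n = 2 × (3.886 × 0.31 / 0.278)² = 2 × 18.78 = 37.56
Round up: n = 38 per group.

38 per group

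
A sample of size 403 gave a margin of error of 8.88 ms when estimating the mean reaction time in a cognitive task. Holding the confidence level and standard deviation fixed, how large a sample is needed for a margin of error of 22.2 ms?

Margin of error scales as 1/√n, so n₂ = n₁·(E₁/E₂)².
n₂ = 403 × (8.88/22.2)² = 403 × 0.16 = 64.48
Round up: n₂ = 65.

65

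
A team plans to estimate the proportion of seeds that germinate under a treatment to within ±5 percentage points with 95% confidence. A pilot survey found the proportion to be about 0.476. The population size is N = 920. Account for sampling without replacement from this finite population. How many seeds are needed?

n = 271

For a proportion with margin E = 0.05 at 95% confidence, z = 1.960.
n = p̂(1−p̂)(z/E)² = 0.476 × 0.524 × (1.960/0.05)² = 383.27 — call this n₀.
Finite-population correction with N = 920: n = n₀ / (1 + (n₀−1)/N) = 383.27 / 1.416 = 270.67
Round up: n = 271.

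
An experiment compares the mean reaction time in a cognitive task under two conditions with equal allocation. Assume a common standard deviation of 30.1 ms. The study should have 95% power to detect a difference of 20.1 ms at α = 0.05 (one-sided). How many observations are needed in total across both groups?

98 total

For two equal groups, n per group = 2·((z_α + z_β)·σ/δ)².
z_α = 1.645; z_β = 1.645 (power 95%).
n = 2 × (3.290 × 30.1 / 20.1)² = 2 × 24.27 = 48.54
Round up: n = 49 per group.
Total across both groups: 2 × 49 = 98.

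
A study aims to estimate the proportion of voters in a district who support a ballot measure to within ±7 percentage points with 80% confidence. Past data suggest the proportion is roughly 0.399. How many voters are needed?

For a proportion with margin E = 0.07 at 80% confidence, z = 1.282.
n = p̂(1−p̂)(z/E)² = 0.399 × 0.601 × (1.282/0.07)² = 80.43
Round up: n = 81.

n = 81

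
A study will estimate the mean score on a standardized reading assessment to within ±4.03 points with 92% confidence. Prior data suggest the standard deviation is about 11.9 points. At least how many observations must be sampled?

For a mean, the margin of error is E = z·σ/√n, so n = (zσ/E)².
At 92% confidence, z = 1.751.
n = (1.751 × 11.9 / 4.03)² = 26.73
Round up: n = 27.

27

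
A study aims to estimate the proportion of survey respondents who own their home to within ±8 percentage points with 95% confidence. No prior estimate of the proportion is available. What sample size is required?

For a proportion with margin E = 0.08 at 95% confidence, z = 1.960.
With no prior estimate, use p = 0.5, which maximizes p(1−p) at 0.25.
n = 0.25 × (z/E)² = 0.25 × (1.960/0.08)² = 150.06
Round up: n = 151.

151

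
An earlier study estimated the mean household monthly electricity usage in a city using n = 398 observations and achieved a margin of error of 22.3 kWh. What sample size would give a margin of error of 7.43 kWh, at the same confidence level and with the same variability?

Margin of error scales as 1/√n, so n₂ = n₁·(E₁/E₂)².
n₂ = 398 × (22.3/7.43)² = 398 × 9.008 = 3585.18
Round up: n₂ = 3586.

3586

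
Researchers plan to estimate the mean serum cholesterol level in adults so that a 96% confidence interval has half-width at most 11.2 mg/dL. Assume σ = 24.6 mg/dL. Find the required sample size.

For a mean, the margin of error is E = z·σ/√n, so n = (zσ/E)².
At 96% confidence, z = 2.054.
n = (2.054 × 24.6 / 11.2)² = 20.35
Round up: n = 21.

21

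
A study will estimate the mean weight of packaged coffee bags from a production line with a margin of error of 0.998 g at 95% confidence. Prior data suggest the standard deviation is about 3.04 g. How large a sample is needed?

36

For a mean, the margin of error is E = z·σ/√n, so n = (zσ/E)².
At 95% confidence, z = 1.960.
n = (1.960 × 3.04 / 0.998)² = 35.64
Round up: n = 36.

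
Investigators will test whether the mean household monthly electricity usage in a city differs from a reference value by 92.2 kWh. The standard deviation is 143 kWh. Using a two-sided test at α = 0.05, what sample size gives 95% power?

32

For a one-sample z-test, n = ((z_{α/2} + z_β)·σ/δ)².
z_{α/2} = 1.960 (two-sided α = 0.05); z_β = 1.645 (power 95% → β = 0.05).
n = (3.605 × 143 / 92.2)² = 31.26
Round up: n = 32.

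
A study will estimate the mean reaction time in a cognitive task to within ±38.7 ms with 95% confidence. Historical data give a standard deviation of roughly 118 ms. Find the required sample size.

n = 36

For a mean, the margin of error is E = z·σ/√n, so n = (zσ/E)².
At 95% confidence, z = 1.960.
n = (1.960 × 118 / 38.7)² = 35.72
Round up: n = 36.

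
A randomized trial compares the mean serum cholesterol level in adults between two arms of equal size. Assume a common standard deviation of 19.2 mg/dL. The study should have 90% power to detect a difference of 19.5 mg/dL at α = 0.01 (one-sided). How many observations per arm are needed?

26 per group

For two equal groups, n per group = 2·((z_α + z_β)·σ/δ)².
z_α = 2.326; z_β = 1.282 (power 90%).
n = 2 × (3.608 × 19.2 / 19.5)² = 2 × 12.62 = 25.24
Round up: n = 26 per group.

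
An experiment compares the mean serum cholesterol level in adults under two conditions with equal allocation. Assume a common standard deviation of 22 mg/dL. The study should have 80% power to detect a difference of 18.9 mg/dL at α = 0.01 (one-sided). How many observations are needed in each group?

For two equal groups, n per group = 2·((z_α + z_β)·σ/δ)².
z_α = 2.326; z_β = 0.842 (power 80%).
n = 2 × (3.168 × 22 / 18.9)² = 2 × 13.60 = 27.20
Round up: n = 28 per group.

28 per group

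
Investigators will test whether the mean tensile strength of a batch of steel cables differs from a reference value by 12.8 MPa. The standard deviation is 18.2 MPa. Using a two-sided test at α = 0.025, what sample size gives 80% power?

20

For a one-sample z-test, n = ((z_{α/2} + z_β)·σ/δ)².
z_{α/2} = 2.241 (two-sided α = 0.025); z_β = 0.842 (power 80% → β = 0.2).
n = (3.083 × 18.2 / 12.8)² = 19.22
Round up: n = 20.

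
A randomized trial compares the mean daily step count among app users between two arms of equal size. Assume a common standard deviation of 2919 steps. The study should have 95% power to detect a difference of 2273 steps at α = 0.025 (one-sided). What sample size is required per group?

43 per group

For two equal groups, n per group = 2·((z_α + z_β)·σ/δ)².
z_α = 1.960; z_β = 1.645 (power 95%).
n = 2 × (3.605 × 2919 / 2273)² = 2 × 21.43 = 42.86
Round up: n = 43 per group.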